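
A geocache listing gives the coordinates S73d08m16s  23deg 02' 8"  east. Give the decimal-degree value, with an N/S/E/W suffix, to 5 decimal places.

73.13778° S, 23.03556° E

φ: 73 + 8/60 + 16/3600 = 73.137778
Lon: 2′ + 8″ = 2.13333′; 23 + 2.13333/60 = 23.035556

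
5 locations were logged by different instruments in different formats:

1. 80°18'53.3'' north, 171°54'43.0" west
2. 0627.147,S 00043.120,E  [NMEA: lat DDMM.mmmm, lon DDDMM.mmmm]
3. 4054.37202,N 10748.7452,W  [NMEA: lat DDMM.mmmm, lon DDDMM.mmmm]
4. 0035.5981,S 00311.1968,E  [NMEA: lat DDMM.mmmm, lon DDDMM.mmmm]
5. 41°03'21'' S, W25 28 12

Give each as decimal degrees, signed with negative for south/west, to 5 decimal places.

Point 1:
  φ: 18′ + 53.3″ = 18.88833′; 80 + 18.88833/60 = 80.314806
  N ⇒ keep positive
  Longitude: 171 + 54/60 + 43/3600 = 171.911944
  hemisphere W, so the sign is −
Point 2:
  Lat: degrees = first 2 digits = 6, minutes = 27.147; 6 + 27.147/60 = 6.452450
  hemisphere S, so the sign is −
  λ: split at 3 digits → 000° and 43.12′; 0 + 43.12/60 = 0.718667
  E ⇒ keep positive
Point 3:
  Lat: degrees = first 2 digits = 40, minutes = 54.37202; 40 + 54.37202/60 = 40.906200
  N ⇒ keep positive
  Lon: split at 3 digits → 107° and 48.7452′; 107 + 48.7452/60 = 107.812420
  W → negative
Point 4:
  Lat: degrees = first 2 digits = 0, minutes = 35.5981; 0 + 35.5981/60 = 0.593302
  S → negative
  λ: split at 3 digits → 003° and 11.1968′; 3 + 11.1968/60 = 3.186613
  E ⇒ keep positive
Point 5:
  φ: 41° + 3/60 + 21/3600 = 41 + 0.050000 + 0.005833 = 41.055833
  S → negative
  λ: 25° + 28/60 + 12/3600 = 25 + 0.466667 + 0.003333 = 25.470000
  W → negative

1. 80.31481, -171.91194
2. -6.45245, 0.71867
3. 40.90620, -107.81242
4. -0.59330, 3.18661
5. -41.05583, -25.47000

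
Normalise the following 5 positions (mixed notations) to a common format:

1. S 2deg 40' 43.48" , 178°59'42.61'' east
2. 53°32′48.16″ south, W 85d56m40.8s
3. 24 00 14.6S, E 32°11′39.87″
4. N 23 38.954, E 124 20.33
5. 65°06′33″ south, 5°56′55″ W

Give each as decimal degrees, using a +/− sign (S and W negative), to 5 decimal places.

1. -2.67874, 178.99517
2. -53.54671, -85.94467
3. -24.00406, 32.19441
4. 23.64923, 124.33883
5. -65.10917, -5.94861

Point 1:
  φ: 40′ + 43.48″ = 40.72467′; 2 + 40.72467/60 = 2.678744
  S → negative
  Lon: 178 + 59/60 + 42.61/3600 = 178.995169
  E ⇒ keep positive
Point 2:
  Lat: 53 + 32/60 + 48.16/3600 = 53.546711
  S ⇒ negate
  Longitude: 85 + 56/60 + 40.8/3600 = 85.944667
  hemisphere W, so the sign is −
Point 3:
  Latitude: 24° + 0/60 + 14.6/3600 = 24 + 0.000000 + 0.004056 = 24.004056
  hemisphere S, so the sign is −
  Longitude: 32° + 11/60 + 39.87/3600 = 32 + 0.183333 + 0.011075 = 32.194408
  E → positive
Point 4:
  Latitude: 38.954′ = 0.649233°; total 23.649233
  N ⇒ keep positive
  λ: 20.33′ = 0.338833°; total 124.338833
  E → positive
Point 5:
  Lat: 65° + 6/60 + 33/3600 = 65 + 0.100000 + 0.009167 = 65.109167
  S → negative
  λ: 56′ + 55″ = 56.91667′; 5 + 56.91667/60 = 5.948611
  W ⇒ negate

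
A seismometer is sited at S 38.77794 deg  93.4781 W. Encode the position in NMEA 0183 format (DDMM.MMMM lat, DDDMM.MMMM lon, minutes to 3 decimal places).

Lat: minutes = (38.777940 − 38) × 60 = 46.67640
λ: fractional part 0.478100 → 28.68600 minutes

3846.676,S / 09328.686,W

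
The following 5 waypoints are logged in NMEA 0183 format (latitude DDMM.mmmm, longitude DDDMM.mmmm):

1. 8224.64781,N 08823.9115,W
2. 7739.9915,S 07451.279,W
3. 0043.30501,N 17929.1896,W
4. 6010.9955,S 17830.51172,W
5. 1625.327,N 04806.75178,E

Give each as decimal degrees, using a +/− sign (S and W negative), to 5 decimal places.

1. 82.41080, -88.39853
2. -77.66653, -74.85465
3. 0.72175, -179.48649
4. -60.18326, -178.50853
5. 16.42212, 48.11253

Point 1:
  Lat: split at 2 digits → 82° and 24.64781′; 82 + 24.64781/60 = 82.410797
  N → positive
  λ: split at 3 digits → 088° and 23.9115′; 88 + 23.9115/60 = 88.398525
  W → negative
Point 2:
  Lat: split at 2 digits → 77° and 39.9915′; 77 + 39.9915/60 = 77.666525
  hemisphere S, so the sign is −
  Lon: split at 3 digits → 074° and 51.279′; 74 + 51.279/60 = 74.854650
  hemisphere W, so the sign is −
Point 3:
  φ: split at 2 digits → 00° and 43.30501′; 0 + 43.30501/60 = 0.721750
  N → positive
  λ: degrees = first 3 digits = 179, minutes = 29.1896; 179 + 29.1896/60 = 179.486493
  W ⇒ negate
Point 4:
  Latitude: degrees = first 2 digits = 60, minutes = 10.9955; 60 + 10.9955/60 = 60.183258
  hemisphere S, so the sign is −
  Longitude: split at 3 digits → 178° and 30.51172′; 178 + 30.51172/60 = 178.508529
  W → negative
Point 5:
  Latitude: degrees = first 2 digits = 16, minutes = 25.327; 16 + 25.327/60 = 16.422117
  N → positive
  Lon: split at 3 digits → 048° and 6.75178′; 48 + 6.75178/60 = 48.112530
  E → positive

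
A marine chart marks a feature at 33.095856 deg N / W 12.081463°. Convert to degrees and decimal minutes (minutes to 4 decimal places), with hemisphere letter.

φ: minutes = (33.095856 − 33) × 60 = 5.751360
λ: fractional part 0.081463 → 4.887780 minutes

33° 5.7514′ N, 12° 4.8878′ W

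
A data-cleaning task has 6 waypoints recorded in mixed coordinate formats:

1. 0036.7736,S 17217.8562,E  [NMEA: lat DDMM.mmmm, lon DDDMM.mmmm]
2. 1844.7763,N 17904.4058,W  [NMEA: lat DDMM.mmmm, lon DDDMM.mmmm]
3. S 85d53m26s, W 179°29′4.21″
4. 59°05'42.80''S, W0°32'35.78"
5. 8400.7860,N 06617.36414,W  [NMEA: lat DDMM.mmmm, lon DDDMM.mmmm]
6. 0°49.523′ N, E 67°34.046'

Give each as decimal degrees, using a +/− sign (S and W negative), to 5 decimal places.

Point 1:
  Lat: split at 2 digits → 00° and 36.7736′; 0 + 36.7736/60 = 0.612893
  hemisphere S, so the sign is −
  Longitude: split at 3 digits → 172° and 17.8562′; 172 + 17.8562/60 = 172.297603
  E → positive
Point 2:
  Lat: degrees = first 2 digits = 18, minutes = 44.7763; 18 + 44.7763/60 = 18.746272
  N → positive
  Lon: degrees = first 3 digits = 179, minutes = 4.4058; 179 + 4.4058/60 = 179.073430
  W → negative
Point 3:
  Latitude: 85° + 53/60 + 26/3600 = 85 + 0.883333 + 0.007222 = 85.890556
  S → negative
  λ: 179° + 29/60 + 4.21/3600 = 179 + 0.483333 + 0.001169 = 179.484503
  W ⇒ negate
Point 4:
  φ: 59 + 5/60 + 42.8/3600 = 59.095222
  hemisphere S, so the sign is −
  λ: 0 + 32/60 + 35.78/3600 = 0.543272
  W ⇒ negate
Point 5:
  Latitude: degrees = first 2 digits = 84, minutes = 0.786; 84 + 0.786/60 = 84.013100
  N → positive
  λ: degrees = first 3 digits = 66, minutes = 17.36414; 66 + 17.36414/60 = 66.289402
  W ⇒ negate
Point 6:
  Lat: 49.523′ = 0.825383°; total 0.825383
  N → positive
  λ: 67 + 34.046/60 = 67.567433
  E ⇒ keep positive

1. -0.61289, 172.29760
2. 18.74627, -179.07343
3. -85.89056, -179.48450
4. -59.09522, -0.54327
5. 84.01310, -66.28940
6. 0.82538, 67.56743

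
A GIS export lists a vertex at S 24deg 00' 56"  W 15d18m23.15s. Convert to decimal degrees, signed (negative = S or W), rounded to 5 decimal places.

-24.01556, -15.30643

φ: 24° + 0/60 + 56/3600 = 24 + 0.000000 + 0.015556 = 24.015556
hemisphere S, so the sign is −
Lon: 15 + 18/60 + 23.15/3600 = 15.306431
W ⇒ negate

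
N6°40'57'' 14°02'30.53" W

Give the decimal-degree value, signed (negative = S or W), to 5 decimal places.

6.68250, -14.04181

φ: 6° + 40/60 + 57/3600 = 6 + 0.666667 + 0.015833 = 6.682500
N ⇒ keep positive
Longitude: 14 + 2/60 + 30.53/3600 = 14.041814
W ⇒ negate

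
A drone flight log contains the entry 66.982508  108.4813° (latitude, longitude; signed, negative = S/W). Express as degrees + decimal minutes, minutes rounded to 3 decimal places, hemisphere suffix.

66° 58.950′ N, 108° 28.878′ E

Lat: minutes = (66.982508 − 66) × 60 = 58.95048
Longitude: fractional part 0.481300 → 28.87800 minutes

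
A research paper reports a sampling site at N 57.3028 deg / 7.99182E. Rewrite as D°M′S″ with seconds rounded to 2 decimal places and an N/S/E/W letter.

Latitude: whole degrees 57; 18.16800′ → 18′ and 10.0800″
Longitude: 0.991820° → 59.50920′; 0.50920 × 60 = 30.5520″

57°18′10.08″ N, 7°59′30.55″ E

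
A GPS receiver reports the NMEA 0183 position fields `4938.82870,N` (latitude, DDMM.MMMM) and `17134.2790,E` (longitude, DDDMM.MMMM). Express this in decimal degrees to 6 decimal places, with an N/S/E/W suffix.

49.647145° N, 171.571317° E

Latitude: split at 2 digits → 49° and 38.8287′; 49 + 38.8287/60 = 49.6471450
Lon: degrees = first 3 digits = 171, minutes = 34.279; 171 + 34.279/60 = 171.5713167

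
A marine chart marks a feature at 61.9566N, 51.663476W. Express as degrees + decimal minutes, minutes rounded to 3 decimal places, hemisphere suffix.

61° 57.396′ N, 51° 39.809′ W

Latitude: minutes = (61.956600 − 61) × 60 = 57.39600
Longitude: fractional part 0.663476 → 39.80856 minutes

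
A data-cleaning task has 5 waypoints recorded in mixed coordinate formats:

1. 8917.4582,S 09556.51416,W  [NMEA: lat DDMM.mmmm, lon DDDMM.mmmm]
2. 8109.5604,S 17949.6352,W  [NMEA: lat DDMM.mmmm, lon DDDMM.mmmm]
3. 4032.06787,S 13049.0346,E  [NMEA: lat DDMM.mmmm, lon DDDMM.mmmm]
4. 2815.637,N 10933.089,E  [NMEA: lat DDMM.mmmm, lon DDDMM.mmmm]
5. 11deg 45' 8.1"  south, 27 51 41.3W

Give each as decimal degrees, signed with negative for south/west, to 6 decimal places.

Point 1:
  Latitude: split at 2 digits → 89° and 17.4582′; 89 + 17.4582/60 = 89.2909700
  S ⇒ negate
  Longitude: degrees = first 3 digits = 95, minutes = 56.51416; 95 + 56.51416/60 = 95.9419027
  W → negative
Point 2:
  Lat: split at 2 digits → 81° and 9.5604′; 81 + 9.5604/60 = 81.1593400
  S ⇒ negate
  Lon: split at 3 digits → 179° and 49.6352′; 179 + 49.6352/60 = 179.8272533
  hemisphere W, so the sign is −
Point 3:
  φ: split at 2 digits → 40° and 32.06787′; 40 + 32.06787/60 = 40.5344645
  S → negative
  λ: split at 3 digits → 130° and 49.0346′; 130 + 49.0346/60 = 130.8172433
  E → positive
Point 4:
  φ: degrees = first 2 digits = 28, minutes = 15.637; 28 + 15.637/60 = 28.2606167
  N ⇒ keep positive
  λ: degrees = first 3 digits = 109, minutes = 33.089; 109 + 33.089/60 = 109.5514833
  E → positive
Point 5:
  Lat: 45′ + 8.1″ = 45.13500′; 11 + 45.13500/60 = 11.7522500
  S ⇒ negate
  Lon: 51′ + 41.3″ = 51.68833′; 27 + 51.68833/60 = 27.8614722
  W → negative

1. -89.290970, -95.941903
2. -81.159340, -179.827253
3. -40.534465, 130.817243
4. 28.260617, 109.551483
5. -11.752250, -27.861472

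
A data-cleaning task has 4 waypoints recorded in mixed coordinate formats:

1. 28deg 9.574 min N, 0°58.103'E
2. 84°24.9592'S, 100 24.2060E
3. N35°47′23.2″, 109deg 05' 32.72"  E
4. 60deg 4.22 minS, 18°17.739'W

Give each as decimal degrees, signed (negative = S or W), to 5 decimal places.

Point 1:
  Lat: 9.574′ = 0.159567°; total 28.159567
  N ⇒ keep positive
  Longitude: 58.103′ = 0.968383°; total 0.968383
  E ⇒ keep positive
Point 2:
  Lat: 84 + 24.9592/60 = 84.415987
  S ⇒ negate
  Longitude: 24.206′ = 0.403433°; total 100.403433
  E → positive
Point 3:
  Lat: 35 + 47/60 + 23.2/3600 = 35.789778
  N → positive
  Longitude: 109 + 5/60 + 32.72/3600 = 109.092422
  E → positive
Point 4:
  Lat: 4.22′ = 0.070333°; total 60.070333
  S ⇒ negate
  λ: 18 + 17.739/60 = 18.295650
  hemisphere W, so the sign is −

1. 28.15957, 0.96838
2. -84.41599, 100.40343
3. 35.78978, 109.09242
4. -60.07033, -18.29565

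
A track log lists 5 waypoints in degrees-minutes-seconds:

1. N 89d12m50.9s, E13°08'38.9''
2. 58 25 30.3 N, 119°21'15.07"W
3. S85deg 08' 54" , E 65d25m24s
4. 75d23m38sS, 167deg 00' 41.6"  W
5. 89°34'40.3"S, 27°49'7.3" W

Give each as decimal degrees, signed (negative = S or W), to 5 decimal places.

1. 89.21414, 13.14414
2. 58.42508, -119.35419
3. -85.14833, 65.42333
4. -75.39389, -167.01156
5. -89.57786, -27.81869

Point 1:
  Lat: 89° + 12/60 + 50.9/3600 = 89 + 0.200000 + 0.014139 = 89.214139
  N → positive
  λ: 13° + 8/60 + 38.9/3600 = 13 + 0.133333 + 0.010806 = 13.144139
  E → positive
Point 2:
  Lat: 25′ + 30.3″ = 25.50500′; 58 + 25.50500/60 = 58.425083
  N → positive
  Longitude: 119 + 21/60 + 15.07/3600 = 119.354186
  hemisphere W, so the sign is −
Point 3:
  Lat: 85 + 8/60 + 54/3600 = 85.148333
  S → negative
  λ: 65 + 25/60 + 24/3600 = 65.423333
  E → positive
Point 4:
  Lat: 75 + 23/60 + 38/3600 = 75.393889
  S → negative
  Longitude: 167° + 0/60 + 41.6/3600 = 167 + 0.000000 + 0.011556 = 167.011556
  W → negative
Point 5:
  Latitude: 89 + 34/60 + 40.3/3600 = 89.577861
  hemisphere S, so the sign is −
  Lon: 49′ + 7.3″ = 49.12167′; 27 + 49.12167/60 = 27.818694
  hemisphere W, so the sign is −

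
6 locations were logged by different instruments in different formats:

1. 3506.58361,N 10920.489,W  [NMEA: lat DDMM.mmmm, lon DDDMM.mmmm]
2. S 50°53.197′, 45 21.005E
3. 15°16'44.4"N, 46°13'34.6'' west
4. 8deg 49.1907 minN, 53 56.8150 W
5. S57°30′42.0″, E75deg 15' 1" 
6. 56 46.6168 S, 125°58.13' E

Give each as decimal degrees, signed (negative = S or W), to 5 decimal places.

1. 35.10973, -109.34148
2. -50.88662, 45.35008
3. 15.27900, -46.22628
4. 8.81985, -53.94692
5. -57.51167, 75.25028
6. -56.77695, 125.96883

Point 1:
  Latitude: split at 2 digits → 35° and 6.58361′; 35 + 6.58361/60 = 35.109727
  N ⇒ keep positive
  Lon: split at 3 digits → 109° and 20.489′; 109 + 20.489/60 = 109.341483
  W ⇒ negate
Point 2:
  Latitude: 53.197′ = 0.886617°; total 50.886617
  S ⇒ negate
  Lon: 21.005′ = 0.350083°; total 45.350083
  E → positive
Point 3:
  Latitude: 15° + 16/60 + 44.4/3600 = 15 + 0.266667 + 0.012333 = 15.279000
  N → positive
  Lon: 46° + 13/60 + 34.6/3600 = 46 + 0.216667 + 0.009611 = 46.226278
  W ⇒ negate
Point 4:
  Lat: 49.1907′ = 0.819845°; total 8.819845
  N → positive
  λ: 53 + 56.815/60 = 53.946917
  W ⇒ negate
Point 5:
  Lat: 30′ + 42″ = 30.70000′; 57 + 30.70000/60 = 57.511667
  hemisphere S, so the sign is −
  Longitude: 15′ + 1″ = 15.01667′; 75 + 15.01667/60 = 75.250278
  E ⇒ keep positive
Point 6:
  Lat: 56 + 46.6168/60 = 56.776947
  S ⇒ negate
  Lon: 125 + 58.13/60 = 125.968833
  E → positive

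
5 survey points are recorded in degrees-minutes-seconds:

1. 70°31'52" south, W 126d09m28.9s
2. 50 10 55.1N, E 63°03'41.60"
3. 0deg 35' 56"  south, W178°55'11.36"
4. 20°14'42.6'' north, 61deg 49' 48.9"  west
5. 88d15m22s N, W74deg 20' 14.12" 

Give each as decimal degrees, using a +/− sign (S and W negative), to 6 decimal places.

Point 1:
  Lat: 70 + 31/60 + 52/3600 = 70.5311111
  hemisphere S, so the sign is −
  Lon: 126° + 9/60 + 28.9/3600 = 126 + 0.150000 + 0.008028 = 126.1580278
  hemisphere W, so the sign is −
Point 2:
  Lat: 50° + 10/60 + 55.1/3600 = 50 + 0.166667 + 0.015306 = 50.1819722
  N ⇒ keep positive
  λ: 63 + 3/60 + 41.6/3600 = 63.0615556
  E ⇒ keep positive
Point 3:
  Lat: 35′ + 56″ = 35.93333′; 0 + 35.93333/60 = 0.5988889
  S ⇒ negate
  Lon: 178° + 55/60 + 11.36/3600 = 178 + 0.916667 + 0.003156 = 178.9198222
  hemisphere W, so the sign is −
Point 4:
  φ: 20° + 14/60 + 42.6/3600 = 20 + 0.233333 + 0.011833 = 20.2451667
  N ⇒ keep positive
  Lon: 61 + 49/60 + 48.9/3600 = 61.8302500
  hemisphere W, so the sign is −
Point 5:
  Lat: 15′ + 22″ = 15.36667′; 88 + 15.36667/60 = 88.2561111
  N → positive
  Lon: 74 + 20/60 + 14.12/3600 = 74.3372556
  hemisphere W, so the sign is −

1. -70.531111, -126.158028
2. 50.181972, 63.061556
3. -0.598889, -178.919822
4. 20.245167, -61.830250
5. 88.256111, -74.337256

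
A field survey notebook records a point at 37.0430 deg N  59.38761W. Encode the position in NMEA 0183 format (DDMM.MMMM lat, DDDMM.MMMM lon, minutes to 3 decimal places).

3702.580,N / 05923.257,W

Latitude: 37° + 0.043000 × 60 = 37° 2.58000′
λ: minutes = (59.387610 − 59) × 60 = 23.25660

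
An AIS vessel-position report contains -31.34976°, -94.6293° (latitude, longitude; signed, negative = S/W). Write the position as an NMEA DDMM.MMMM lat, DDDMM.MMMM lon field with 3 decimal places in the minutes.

3120.986,S / 09437.758,W

Latitude is negative → S; |value| = 31.349760
Latitude: fractional part 0.349760 → 20.98560 minutes
Longitude is negative → W; |value| = 94.629300
Longitude: minutes = (94.629300 − 94) × 60 = 37.75800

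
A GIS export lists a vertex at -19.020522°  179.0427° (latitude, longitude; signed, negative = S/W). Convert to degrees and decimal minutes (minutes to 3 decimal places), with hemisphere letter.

19° 1.231′ S, 179° 2.562′ E

Latitude is negative → S; |value| = 19.020522
Lat: minutes = (19.020522 − 19) × 60 = 1.23132
λ: fractional part 0.042700 → 2.56200 minutes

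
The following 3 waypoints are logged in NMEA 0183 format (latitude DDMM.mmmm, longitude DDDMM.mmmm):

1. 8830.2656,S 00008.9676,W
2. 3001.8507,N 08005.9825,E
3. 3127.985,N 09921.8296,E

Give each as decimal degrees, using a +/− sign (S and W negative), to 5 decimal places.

1. -88.50443, -0.14946
2. 30.03085, 80.09971
3. 31.46642, 99.36383

Point 1:
  Lat: split at 2 digits → 88° and 30.2656′; 88 + 30.2656/60 = 88.504427
  S → negative
  Lon: split at 3 digits → 000° and 8.9676′; 0 + 8.9676/60 = 0.149460
  W → negative
Point 2:
  Latitude: split at 2 digits → 30° and 1.8507′; 30 + 1.8507/60 = 30.030845
  N → positive
  Lon: degrees = first 3 digits = 80, minutes = 5.9825; 80 + 5.9825/60 = 80.099708
  E → positive
Point 3:
  φ: split at 2 digits → 31° and 27.985′; 31 + 27.985/60 = 31.466417
  N → positive
  Lon: split at 3 digits → 099° and 21.8296′; 99 + 21.8296/60 = 99.363827
  E ⇒ keep positive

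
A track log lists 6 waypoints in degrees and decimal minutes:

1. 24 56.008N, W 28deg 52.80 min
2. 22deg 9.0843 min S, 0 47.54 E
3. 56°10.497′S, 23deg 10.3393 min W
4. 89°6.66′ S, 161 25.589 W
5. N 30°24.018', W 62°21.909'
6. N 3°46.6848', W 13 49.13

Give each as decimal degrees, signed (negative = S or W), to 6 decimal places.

1. 24.933467, -28.880000
2. -22.151405, 0.792333
3. -56.174950, -23.172322
4. -89.111000, -161.426483
5. 30.400300, -62.365150
6. 3.778080, -13.818833

Point 1:
  φ: 56.008′ = 0.933467°; total 24.9334667
  N ⇒ keep positive
  Longitude: 28 + 52.8/60 = 28.8800000
  hemisphere W, so the sign is −
Point 2:
  Latitude: 9.0843′ = 0.151405°; total 22.1514050
  S ⇒ negate
  Lon: 47.54′ = 0.792333°; total 0.7923333
  E → positive
Point 3:
  φ: 10.497′ = 0.174950°; total 56.1749500
  S ⇒ negate
  Longitude: 10.3393′ = 0.172322°; total 23.1723217
  hemisphere W, so the sign is −
Point 4:
  Latitude: 89 + 6.66/60 = 89.1110000
  S → negative
  Longitude: 161 + 25.589/60 = 161.4264833
  hemisphere W, so the sign is −
Point 5:
  Lat: 30 + 24.018/60 = 30.4003000
  N ⇒ keep positive
  Longitude: 21.909′ = 0.365150°; total 62.3651500
  hemisphere W, so the sign is −
Point 6:
  Lat: 46.6848′ = 0.778080°; total 3.7780800
  N → positive
  Lon: 49.13′ = 0.818833°; total 13.8188333
  W → negative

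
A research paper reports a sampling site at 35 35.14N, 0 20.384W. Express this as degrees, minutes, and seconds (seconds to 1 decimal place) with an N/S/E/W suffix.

35°35′8.4″ N, 0°20′23.0″ W

φ: 35.14000′ → 35′ and 0.14000 × 60 = 8.400″
Longitude: fractional minutes 0.38400 × 60 = 23.040″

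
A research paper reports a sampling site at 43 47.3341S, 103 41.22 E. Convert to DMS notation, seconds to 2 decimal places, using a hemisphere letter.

Latitude: 47.33410′ → 47′ and 0.33410 × 60 = 20.0460″
Longitude: 41.22000′ → 41′ and 0.22000 × 60 = 13.2000″

43°47′20.05″ S, 103°41′13.20″ E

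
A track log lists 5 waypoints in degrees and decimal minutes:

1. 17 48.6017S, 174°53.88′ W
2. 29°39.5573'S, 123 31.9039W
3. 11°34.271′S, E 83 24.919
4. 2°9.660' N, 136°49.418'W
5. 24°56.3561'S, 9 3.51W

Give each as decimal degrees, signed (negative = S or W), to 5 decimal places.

Point 1:
  Lat: 48.6017′ = 0.810028°; total 17.810028
  S → negative
  Longitude: 174 + 53.88/60 = 174.898000
  W ⇒ negate
Point 2:
  φ: 29 + 39.5573/60 = 29.659288
  hemisphere S, so the sign is −
  λ: 123 + 31.9039/60 = 123.531732
  W ⇒ negate
Point 3:
  φ: 34.271′ = 0.571183°; total 11.571183
  S → negative
  Longitude: 24.919′ = 0.415317°; total 83.415317
  E ⇒ keep positive
Point 4:
  φ: 2 + 9.66/60 = 2.161000
  N ⇒ keep positive
  λ: 136 + 49.418/60 = 136.823633
  W → negative
Point 5:
  Lat: 24 + 56.3561/60 = 24.939268
  S ⇒ negate
  Longitude: 3.51′ = 0.058500°; total 9.058500
  W → negative

1. -17.81003, -174.89800
2. -29.65929, -123.53173
3. -11.57118, 83.41532
4. 2.16100, -136.82363
5. -24.93927, -9.05850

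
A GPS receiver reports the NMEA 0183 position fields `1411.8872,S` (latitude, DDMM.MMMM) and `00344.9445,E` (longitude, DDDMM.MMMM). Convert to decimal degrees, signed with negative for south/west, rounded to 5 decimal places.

φ: degrees = first 2 digits = 14, minutes = 11.8872; 14 + 11.8872/60 = 14.198120
hemisphere S, so the sign is −
λ: split at 3 digits → 003° and 44.9445′; 3 + 44.9445/60 = 3.749075
E ⇒ keep positive

-14.19812, 3.74908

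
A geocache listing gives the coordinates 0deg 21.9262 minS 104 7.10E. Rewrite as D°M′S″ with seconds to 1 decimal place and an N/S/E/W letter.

0°21′55.6″ S, 104°07′6.0″ E

Lat: fractional minutes 0.92620 × 60 = 55.572″
Longitude: fractional minutes 0.10000 × 60 = 6.000″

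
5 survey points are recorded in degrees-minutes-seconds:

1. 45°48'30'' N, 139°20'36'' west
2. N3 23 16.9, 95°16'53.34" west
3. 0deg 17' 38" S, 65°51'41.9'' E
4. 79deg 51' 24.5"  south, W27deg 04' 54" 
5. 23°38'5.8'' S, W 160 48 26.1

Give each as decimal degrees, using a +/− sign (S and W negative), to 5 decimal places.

1. 45.80833, -139.34333
2. 3.38803, -95.28148
3. -0.29389, 65.86164
4. -79.85681, -27.08167
5. -23.63494, -160.80725

Point 1:
  Lat: 48′ + 30″ = 48.50000′; 45 + 48.50000/60 = 45.808333
  N → positive
  Lon: 139° + 20/60 + 36/3600 = 139 + 0.333333 + 0.010000 = 139.343333
  W ⇒ negate
Point 2:
  Lat: 3° + 23/60 + 16.9/3600 = 3 + 0.383333 + 0.004694 = 3.388028
  N → positive
  Lon: 95 + 16/60 + 53.34/3600 = 95.281483
  W → negative
Point 3:
  Lat: 0 + 17/60 + 38/3600 = 0.293889
  hemisphere S, so the sign is −
  Longitude: 65° + 51/60 + 41.9/3600 = 65 + 0.850000 + 0.011639 = 65.861639
  E → positive
Point 4:
  Lat: 51′ + 24.5″ = 51.40833′; 79 + 51.40833/60 = 79.856806
  S ⇒ negate
  λ: 4′ + 54″ = 4.90000′; 27 + 4.90000/60 = 27.081667
  hemisphere W, so the sign is −
Point 5:
  φ: 23° + 38/60 + 5.8/3600 = 23 + 0.633333 + 0.001611 = 23.634944
  S → negative
  Lon: 48′ + 26.1″ = 48.43500′; 160 + 48.43500/60 = 160.807250
  W ⇒ negate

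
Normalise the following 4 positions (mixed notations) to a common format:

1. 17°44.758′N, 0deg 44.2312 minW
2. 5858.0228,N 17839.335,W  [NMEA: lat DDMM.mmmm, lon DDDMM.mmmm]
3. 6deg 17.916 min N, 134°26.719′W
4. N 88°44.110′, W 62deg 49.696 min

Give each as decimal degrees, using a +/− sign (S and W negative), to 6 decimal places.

1. 17.745967, -0.737187
2. 58.967047, -178.655583
3. 6.298600, -134.445317
4. 88.735167, -62.828267

Point 1:
  Latitude: 44.758′ = 0.745967°; total 17.7459667
  N ⇒ keep positive
  λ: 0 + 44.2312/60 = 0.7371867
  W ⇒ negate
Point 2:
  φ: split at 2 digits → 58° and 58.0228′; 58 + 58.0228/60 = 58.9670467
  N ⇒ keep positive
  λ: split at 3 digits → 178° and 39.335′; 178 + 39.335/60 = 178.6555833
  W → negative
Point 3:
  Latitude: 6 + 17.916/60 = 6.2986000
  N ⇒ keep positive
  Longitude: 26.719′ = 0.445317°; total 134.4453167
  W ⇒ negate
Point 4:
  φ: 88 + 44.11/60 = 88.7351667
  N → positive
  Lon: 49.696′ = 0.828267°; total 62.8282667
  W ⇒ negate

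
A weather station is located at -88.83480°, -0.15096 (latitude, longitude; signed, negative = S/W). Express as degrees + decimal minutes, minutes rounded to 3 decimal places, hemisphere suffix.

Latitude is negative → S; |value| = 88.834800
Latitude: minutes = (88.834800 − 88) × 60 = 50.08800
Longitude is negative → W; |value| = 0.150960
Longitude: minutes = (0.150960 − 0) × 60 = 9.05760

88° 50.088′ S, 0° 9.058′ W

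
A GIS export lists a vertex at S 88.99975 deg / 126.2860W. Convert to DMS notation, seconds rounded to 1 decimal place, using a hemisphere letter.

88°59′59.1″ S, 126°17′9.6″ W

Latitude: 0.999750° → 59.98500′; 0.98500 × 60 = 59.100″
Longitude: 0.286000 × 60 = 17.16000′ → 17′, remainder × 60 = 9.600″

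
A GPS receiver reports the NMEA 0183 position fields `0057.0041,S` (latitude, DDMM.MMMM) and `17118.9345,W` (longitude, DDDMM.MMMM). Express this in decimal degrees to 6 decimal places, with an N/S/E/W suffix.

0.950068° S, 171.315575° W

Latitude: split at 2 digits → 00° and 57.0041′; 0 + 57.0041/60 = 0.9500683
Longitude: split at 3 digits → 171° and 18.9345′; 171 + 18.9345/60 = 171.3155750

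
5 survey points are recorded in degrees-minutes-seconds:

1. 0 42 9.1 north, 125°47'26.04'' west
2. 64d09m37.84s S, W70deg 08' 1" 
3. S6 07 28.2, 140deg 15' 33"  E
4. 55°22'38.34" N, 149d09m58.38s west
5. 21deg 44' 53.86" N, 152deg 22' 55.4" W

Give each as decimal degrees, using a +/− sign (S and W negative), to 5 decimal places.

Point 1:
  φ: 0° + 42/60 + 9.1/3600 = 0 + 0.700000 + 0.002528 = 0.702528
  N → positive
  Longitude: 125° + 47/60 + 26.04/3600 = 125 + 0.783333 + 0.007233 = 125.790567
  hemisphere W, so the sign is −
Point 2:
  Lat: 64 + 9/60 + 37.84/3600 = 64.160511
  S ⇒ negate
  λ: 70 + 8/60 + 1/3600 = 70.133611
  hemisphere W, so the sign is −
Point 3:
  Latitude: 7′ + 28.2″ = 7.47000′; 6 + 7.47000/60 = 6.124500
  hemisphere S, so the sign is −
  λ: 140 + 15/60 + 33/3600 = 140.259167
  E ⇒ keep positive
Point 4:
  Latitude: 55° + 22/60 + 38.34/3600 = 55 + 0.366667 + 0.010650 = 55.377317
  N → positive
  Longitude: 149 + 9/60 + 58.38/3600 = 149.166217
  W → negative
Point 5:
  φ: 44′ + 53.86″ = 44.89767′; 21 + 44.89767/60 = 21.748294
  N → positive
  Longitude: 22′ + 55.4″ = 22.92333′; 152 + 22.92333/60 = 152.382056
  hemisphere W, so the sign is −

1. 0.70253, -125.79057
2. -64.16051, -70.13361
3. -6.12450, 140.25917
4. 55.37732, -149.16622
5. 21.74829, -152.38206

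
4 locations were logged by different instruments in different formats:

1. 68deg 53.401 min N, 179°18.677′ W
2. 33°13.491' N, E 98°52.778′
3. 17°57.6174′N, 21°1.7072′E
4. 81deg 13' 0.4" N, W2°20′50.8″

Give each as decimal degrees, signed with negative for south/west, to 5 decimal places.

1. 68.89002, -179.31128
2. 33.22485, 98.87963
3. 17.96029, 21.02845
4. 81.21678, -2.34744

Point 1:
  Lat: 53.401′ = 0.890017°; total 68.890017
  N ⇒ keep positive
  Longitude: 179 + 18.677/60 = 179.311283
  W → negative
Point 2:
  Latitude: 13.491′ = 0.224850°; total 33.224850
  N → positive
  λ: 98 + 52.778/60 = 98.879633
  E → positive
Point 3:
  φ: 17 + 57.6174/60 = 17.960290
  N → positive
  Longitude: 21 + 1.7072/60 = 21.028453
  E → positive
Point 4:
  φ: 81 + 13/60 + 0.4/3600 = 81.216778
  N → positive
  Longitude: 2° + 20/60 + 50.8/3600 = 2 + 0.333333 + 0.014111 = 2.347444
  W → negative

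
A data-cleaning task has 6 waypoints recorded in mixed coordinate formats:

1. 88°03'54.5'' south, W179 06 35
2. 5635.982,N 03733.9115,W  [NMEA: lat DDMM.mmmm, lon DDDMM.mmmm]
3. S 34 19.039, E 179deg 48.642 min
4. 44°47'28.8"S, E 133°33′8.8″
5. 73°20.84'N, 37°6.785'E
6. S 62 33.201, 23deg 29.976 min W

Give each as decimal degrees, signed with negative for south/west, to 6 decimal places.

1. -88.065139, -179.109722
2. 56.599700, -37.565192
3. -34.317317, 179.810700
4. -44.791333, 133.552444
5. 73.347333, 37.113083
6. -62.553350, -23.499600

Point 1:
  Latitude: 3′ + 54.5″ = 3.90833′; 88 + 3.90833/60 = 88.0651389
  hemisphere S, so the sign is −
  Lon: 179 + 6/60 + 35/3600 = 179.1097222
  hemisphere W, so the sign is −
Point 2:
  Latitude: degrees = first 2 digits = 56, minutes = 35.982; 56 + 35.982/60 = 56.5997000
  N → positive
  λ: split at 3 digits → 037° and 33.9115′; 37 + 33.9115/60 = 37.5651917
  W → negative
Point 3:
  Lat: 34 + 19.039/60 = 34.3173167
  S ⇒ negate
  Lon: 48.642′ = 0.810700°; total 179.8107000
  E → positive
Point 4:
  Lat: 47′ + 28.8″ = 47.48000′; 44 + 47.48000/60 = 44.7913333
  hemisphere S, so the sign is −
  λ: 133° + 33/60 + 8.8/3600 = 133 + 0.550000 + 0.002444 = 133.5524444
  E ⇒ keep positive
Point 5:
  φ: 20.84′ = 0.347333°; total 73.3473333
  N → positive
  Longitude: 6.785′ = 0.113083°; total 37.1130833
  E → positive
Point 6:
  Latitude: 33.201′ = 0.553350°; total 62.5533500
  S ⇒ negate
  Lon: 29.976′ = 0.499600°; total 23.4996000
  hemisphere W, so the sign is −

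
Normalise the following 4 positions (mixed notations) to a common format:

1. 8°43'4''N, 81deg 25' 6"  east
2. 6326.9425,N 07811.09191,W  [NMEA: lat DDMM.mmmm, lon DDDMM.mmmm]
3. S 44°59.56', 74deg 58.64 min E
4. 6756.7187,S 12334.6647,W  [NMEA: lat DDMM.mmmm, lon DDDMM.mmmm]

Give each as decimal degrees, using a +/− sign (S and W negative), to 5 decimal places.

1. 8.71778, 81.41833
2. 63.44904, -78.18487
3. -44.99267, 74.97733
4. -67.94531, -123.57775

Point 1:
  Latitude: 8° + 43/60 + 4/3600 = 8 + 0.716667 + 0.001111 = 8.717778
  N → positive
  Longitude: 81° + 25/60 + 6/3600 = 81 + 0.416667 + 0.001667 = 81.418333
  E → positive
Point 2:
  Latitude: degrees = first 2 digits = 63, minutes = 26.9425; 63 + 26.9425/60 = 63.449042
  N → positive
  λ: split at 3 digits → 078° and 11.09191′; 78 + 11.09191/60 = 78.184865
  W ⇒ negate
Point 3:
  φ: 59.56′ = 0.992667°; total 44.992667
  S → negative
  λ: 58.64′ = 0.977333°; total 74.977333
  E ⇒ keep positive
Point 4:
  Lat: degrees = first 2 digits = 67, minutes = 56.7187; 67 + 56.7187/60 = 67.945312
  S → negative
  Lon: degrees = first 3 digits = 123, minutes = 34.6647; 123 + 34.6647/60 = 123.577745
  W → negative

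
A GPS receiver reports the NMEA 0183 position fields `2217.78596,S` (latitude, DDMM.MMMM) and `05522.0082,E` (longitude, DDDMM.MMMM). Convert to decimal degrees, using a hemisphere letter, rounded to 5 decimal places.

φ: degrees = first 2 digits = 22, minutes = 17.78596; 22 + 17.78596/60 = 22.296433
Longitude: split at 3 digits → 055° and 22.0082′; 55 + 22.0082/60 = 55.366803

22.29643° S, 55.36680° E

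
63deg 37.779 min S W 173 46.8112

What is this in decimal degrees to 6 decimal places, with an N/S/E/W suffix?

φ: 63 + 37.779/60 = 63.6296500
Lon: 46.8112′ = 0.780187°; total 173.7801867

63.629650° S, 173.780187° W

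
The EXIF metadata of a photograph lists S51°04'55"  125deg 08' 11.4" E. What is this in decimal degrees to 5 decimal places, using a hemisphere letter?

Latitude: 51 + 4/60 + 55/3600 = 51.081944
λ: 125 + 8/60 + 11.4/3600 = 125.136500

51.08194° S, 125.13650° E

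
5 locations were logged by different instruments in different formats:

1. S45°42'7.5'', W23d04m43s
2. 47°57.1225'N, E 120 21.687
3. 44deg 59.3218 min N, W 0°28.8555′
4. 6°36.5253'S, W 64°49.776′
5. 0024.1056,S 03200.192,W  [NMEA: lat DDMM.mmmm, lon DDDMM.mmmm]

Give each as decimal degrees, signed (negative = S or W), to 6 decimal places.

1. -45.702083, -23.078611
2. 47.952042, 120.361450
3. 44.988697, -0.480925
4. -6.608755, -64.829600
5. -0.401760, -32.003200

Point 1:
  φ: 42′ + 7.5″ = 42.12500′; 45 + 42.12500/60 = 45.7020833
  S ⇒ negate
  λ: 23° + 4/60 + 43/3600 = 23 + 0.066667 + 0.011944 = 23.0786111
  hemisphere W, so the sign is −
Point 2:
  φ: 57.1225′ = 0.952042°; total 47.9520417
  N → positive
  Longitude: 21.687′ = 0.361450°; total 120.3614500
  E ⇒ keep positive
Point 3:
  Lat: 44 + 59.3218/60 = 44.9886967
  N → positive
  λ: 0 + 28.8555/60 = 0.4809250
  W → negative
Point 4:
  φ: 36.5253′ = 0.608755°; total 6.6087550
  S → negative
  Lon: 64 + 49.776/60 = 64.8296000
  W → negative
Point 5:
  Latitude: degrees = first 2 digits = 0, minutes = 24.1056; 0 + 24.1056/60 = 0.4017600
  S ⇒ negate
  Lon: split at 3 digits → 032° and 0.192′; 32 + 0.192/60 = 32.0032000
  W ⇒ negate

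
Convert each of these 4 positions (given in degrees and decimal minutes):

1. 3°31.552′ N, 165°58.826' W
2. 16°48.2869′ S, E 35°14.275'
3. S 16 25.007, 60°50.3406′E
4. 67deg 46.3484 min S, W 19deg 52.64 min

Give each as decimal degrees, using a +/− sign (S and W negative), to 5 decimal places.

Point 1:
  φ: 31.552′ = 0.525867°; total 3.525867
  N → positive
  Lon: 165 + 58.826/60 = 165.980433
  W → negative
Point 2:
  Lat: 48.2869′ = 0.804782°; total 16.804782
  hemisphere S, so the sign is −
  Longitude: 35 + 14.275/60 = 35.237917
  E → positive
Point 3:
  φ: 25.007′ = 0.416783°; total 16.416783
  S ⇒ negate
  Lon: 60 + 50.3406/60 = 60.839010
  E ⇒ keep positive
Point 4:
  Latitude: 46.3484′ = 0.772473°; total 67.772473
  S ⇒ negate
  Lon: 19 + 52.64/60 = 19.877333
  W → negative

1. 3.52587, -165.98043
2. -16.80478, 35.23792
3. -16.41678, 60.83901
4. -67.77247, -19.87733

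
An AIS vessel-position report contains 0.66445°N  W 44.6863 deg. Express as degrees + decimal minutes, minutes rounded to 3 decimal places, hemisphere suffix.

Lat: fractional part 0.664450 → 39.86700 minutes
λ: 44° + 0.686300 × 60 = 44° 41.17800′

0° 39.867′ N, 44° 41.178′ W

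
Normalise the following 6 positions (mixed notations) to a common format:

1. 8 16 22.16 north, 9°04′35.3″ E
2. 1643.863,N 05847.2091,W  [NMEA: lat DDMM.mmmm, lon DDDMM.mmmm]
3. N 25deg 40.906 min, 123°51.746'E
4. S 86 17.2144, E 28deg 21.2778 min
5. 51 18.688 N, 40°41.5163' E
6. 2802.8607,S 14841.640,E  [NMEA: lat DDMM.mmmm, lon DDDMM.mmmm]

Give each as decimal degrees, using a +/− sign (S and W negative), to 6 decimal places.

1. 8.272822, 9.076472
2. 16.731050, -58.786818
3. 25.681767, 123.862433
4. -86.286907, 28.354630
5. 51.311467, 40.691938
6. -28.047678, 148.694000

Point 1:
  φ: 16′ + 22.16″ = 16.36933′; 8 + 16.36933/60 = 8.2728222
  N ⇒ keep positive
  Longitude: 9° + 4/60 + 35.3/3600 = 9 + 0.066667 + 0.009806 = 9.0764722
  E ⇒ keep positive
Point 2:
  φ: split at 2 digits → 16° and 43.863′; 16 + 43.863/60 = 16.7310500
  N → positive
  λ: split at 3 digits → 058° and 47.2091′; 58 + 47.2091/60 = 58.7868183
  hemisphere W, so the sign is −
Point 3:
  Lat: 40.906′ = 0.681767°; total 25.6817667
  N → positive
  Lon: 51.746′ = 0.862433°; total 123.8624333
  E ⇒ keep positive
Point 4:
  Lat: 86 + 17.2144/60 = 86.2869067
  S → negative
  Longitude: 28 + 21.2778/60 = 28.3546300
  E ⇒ keep positive
Point 5:
  Latitude: 51 + 18.688/60 = 51.3114667
  N ⇒ keep positive
  Longitude: 40 + 41.5163/60 = 40.6919383
  E → positive
Point 6:
  Lat: split at 2 digits → 28° and 2.8607′; 28 + 2.8607/60 = 28.0476783
  S ⇒ negate
  Lon: degrees = first 3 digits = 148, minutes = 41.64; 148 + 41.64/60 = 148.6940000
  E ⇒ keep positive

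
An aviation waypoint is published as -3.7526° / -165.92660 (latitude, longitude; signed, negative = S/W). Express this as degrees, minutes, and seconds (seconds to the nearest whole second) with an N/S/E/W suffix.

Latitude is negative → S; |value| = 3.752600
Lat: 0.752600° → 45.15600′; 0.15600 × 60 = 9.36″
Longitude is negative → W; |value| = 165.926600
λ: 0.926600° → 55.59600′; 0.59600 × 60 = 35.76″

3°45′9″ S, 165°55′36″ W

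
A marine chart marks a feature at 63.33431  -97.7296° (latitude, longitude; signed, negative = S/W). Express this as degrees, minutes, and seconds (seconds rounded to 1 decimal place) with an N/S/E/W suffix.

φ: 0.334310° → 20.05860′; 0.05860 × 60 = 3.516″
Longitude is negative → W; |value| = 97.729600
λ: 0.729600 × 60 = 43.77600′ → 43′, remainder × 60 = 46.560″

63°20′3.5″ N, 97°43′46.6″ W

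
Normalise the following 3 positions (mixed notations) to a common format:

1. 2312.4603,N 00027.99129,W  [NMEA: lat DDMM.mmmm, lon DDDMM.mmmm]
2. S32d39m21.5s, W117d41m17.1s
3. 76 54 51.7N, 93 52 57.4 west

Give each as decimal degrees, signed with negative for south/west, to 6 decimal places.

Point 1:
  φ: degrees = first 2 digits = 23, minutes = 12.4603; 23 + 12.4603/60 = 23.2076717
  N ⇒ keep positive
  Longitude: degrees = first 3 digits = 0, minutes = 27.99129; 0 + 27.99129/60 = 0.4665215
  hemisphere W, so the sign is −
Point 2:
  φ: 32 + 39/60 + 21.5/3600 = 32.6559722
  hemisphere S, so the sign is −
  λ: 41′ + 17.1″ = 41.28500′; 117 + 41.28500/60 = 117.6880833
  W ⇒ negate
Point 3:
  Latitude: 54′ + 51.7″ = 54.86167′; 76 + 54.86167/60 = 76.9143611
  N → positive
  λ: 93° + 52/60 + 57.4/3600 = 93 + 0.866667 + 0.015944 = 93.8826111
  W ⇒ negate

1. 23.207672, -0.466522
2. -32.655972, -117.688083
3. 76.914361, -93.882611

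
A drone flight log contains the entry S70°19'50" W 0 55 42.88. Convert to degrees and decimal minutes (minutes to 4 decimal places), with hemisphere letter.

φ: 19 + 50/60 = 19.833333′
Lon: seconds/60 = 0.71467; minutes = 55 + 0.71467 = 55.714667

70° 19.8333′ S, 0° 55.7147′ W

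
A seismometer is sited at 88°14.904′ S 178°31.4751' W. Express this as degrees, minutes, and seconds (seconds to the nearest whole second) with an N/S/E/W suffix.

Latitude: fractional minutes 0.90400 × 60 = 54.24″
Lon: 31.47510′ → 31′ and 0.47510 × 60 = 28.51″

88°14′54″ S, 178°31′29″ W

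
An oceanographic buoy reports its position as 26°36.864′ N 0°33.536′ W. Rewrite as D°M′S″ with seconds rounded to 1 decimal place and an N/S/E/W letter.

26°36′51.8″ N, 0°33′32.2″ W

Latitude: 36.86400′ → 36′ and 0.86400 × 60 = 51.840″
Longitude: fractional minutes 0.53600 × 60 = 32.160″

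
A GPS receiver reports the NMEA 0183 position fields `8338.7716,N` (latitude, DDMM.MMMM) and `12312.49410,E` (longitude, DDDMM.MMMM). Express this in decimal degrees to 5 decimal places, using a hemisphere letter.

Latitude: degrees = first 2 digits = 83, minutes = 38.7716; 83 + 38.7716/60 = 83.646193
λ: split at 3 digits → 123° and 12.4941′; 123 + 12.4941/60 = 123.208235

83.64619° N, 123.20824° E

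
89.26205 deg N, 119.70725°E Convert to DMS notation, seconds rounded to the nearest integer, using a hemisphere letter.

89°15′43″ N, 119°42′26″ E

Lat: 0.262050° → 15.72300′; 0.72300 × 60 = 43.38″
Longitude: whole degrees 119; 42.43500′ → 42′ and 26.10″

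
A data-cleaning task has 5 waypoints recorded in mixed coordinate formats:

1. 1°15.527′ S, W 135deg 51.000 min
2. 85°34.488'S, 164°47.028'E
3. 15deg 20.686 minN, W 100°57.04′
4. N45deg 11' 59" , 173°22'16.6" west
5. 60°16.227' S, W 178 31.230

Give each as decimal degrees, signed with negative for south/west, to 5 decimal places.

Point 1:
  φ: 15.527′ = 0.258783°; total 1.258783
  S → negative
  Lon: 135 + 51/60 = 135.850000
  W → negative
Point 2:
  Latitude: 85 + 34.488/60 = 85.574800
  hemisphere S, so the sign is −
  λ: 47.028′ = 0.783800°; total 164.783800
  E → positive
Point 3:
  Lat: 15 + 20.686/60 = 15.344767
  N → positive
  λ: 57.04′ = 0.950667°; total 100.950667
  hemisphere W, so the sign is −
Point 4:
  φ: 45° + 11/60 + 59/3600 = 45 + 0.183333 + 0.016389 = 45.199722
  N ⇒ keep positive
  λ: 173 + 22/60 + 16.6/3600 = 173.371278
  W ⇒ negate
Point 5:
  Latitude: 16.227′ = 0.270450°; total 60.270450
  S ⇒ negate
  Lon: 178 + 31.23/60 = 178.520500
  hemisphere W, so the sign is −

1. -1.25878, -135.85000
2. -85.57480, 164.78380
3. 15.34477, -100.95067
4. 45.19972, -173.37128
5. -60.27045, -178.52050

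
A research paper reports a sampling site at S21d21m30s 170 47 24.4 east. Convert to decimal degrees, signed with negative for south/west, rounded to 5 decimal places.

-21.35833, 170.79011

Latitude: 21 + 21/60 + 30/3600 = 21.358333
hemisphere S, so the sign is −
Longitude: 47′ + 24.4″ = 47.40667′; 170 + 47.40667/60 = 170.790111
E → positive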